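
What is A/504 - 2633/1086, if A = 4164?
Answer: 7396/1267 ≈ 5.8374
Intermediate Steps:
A/504 - 2633/1086 = 4164/504 - 2633/1086 = 4164*(1/504) - 2633*1/1086 = 347/42 - 2633/1086 = 7396/1267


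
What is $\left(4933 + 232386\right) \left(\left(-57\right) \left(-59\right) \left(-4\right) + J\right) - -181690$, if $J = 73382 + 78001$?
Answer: $32733828679$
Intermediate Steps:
$J = 151383$
$\left(4933 + 232386\right) \left(\left(-57\right) \left(-59\right) \left(-4\right) + J\right) - -181690 = \left(4933 + 232386\right) \left(\left(-57\right) \left(-59\right) \left(-4\right) + 151383\right) - -181690 = 237319 \left(3363 \left(-4\right) + 151383\right) + 181690 = 237319 \left(-13452 + 151383\right) + 181690 = 237319 \cdot 137931 + 181690 = 32733646989 + 181690 = 32733828679$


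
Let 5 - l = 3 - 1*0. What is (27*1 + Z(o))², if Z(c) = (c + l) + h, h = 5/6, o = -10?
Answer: 14161/36 ≈ 393.36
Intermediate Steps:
l = 2 (l = 5 - (3 - 1*0) = 5 - (3 + 0) = 5 - 1*3 = 5 - 3 = 2)
h = ⅚ (h = 5*(⅙) = ⅚ ≈ 0.83333)
Z(c) = 17/6 + c (Z(c) = (c + 2) + ⅚ = (2 + c) + ⅚ = 17/6 + c)
(27*1 + Z(o))² = (27*1 + (17/6 - 10))² = (27 - 43/6)² = (119/6)² = 14161/36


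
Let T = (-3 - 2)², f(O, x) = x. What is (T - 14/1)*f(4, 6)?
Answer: 66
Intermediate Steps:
T = 25 (T = (-5)² = 25)
(T - 14/1)*f(4, 6) = (25 - 14/1)*6 = (25 - 14*1)*6 = (25 - 14)*6 = 11*6 = 66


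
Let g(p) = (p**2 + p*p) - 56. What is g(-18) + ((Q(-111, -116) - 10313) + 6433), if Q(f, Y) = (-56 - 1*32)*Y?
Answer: 6920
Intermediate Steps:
Q(f, Y) = -88*Y (Q(f, Y) = (-56 - 32)*Y = -88*Y)
g(p) = -56 + 2*p**2 (g(p) = (p**2 + p**2) - 56 = 2*p**2 - 56 = -56 + 2*p**2)
g(-18) + ((Q(-111, -116) - 10313) + 6433) = (-56 + 2*(-18)**2) + ((-88*(-116) - 10313) + 6433) = (-56 + 2*324) + ((10208 - 10313) + 6433) = (-56 + 648) + (-105 + 6433) = 592 + 6328 = 6920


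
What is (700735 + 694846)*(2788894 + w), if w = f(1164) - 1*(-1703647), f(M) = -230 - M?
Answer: 6267759421407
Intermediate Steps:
w = 1702253 (w = (-230 - 1*1164) - 1*(-1703647) = (-230 - 1164) + 1703647 = -1394 + 1703647 = 1702253)
(700735 + 694846)*(2788894 + w) = (700735 + 694846)*(2788894 + 1702253) = 1395581*4491147 = 6267759421407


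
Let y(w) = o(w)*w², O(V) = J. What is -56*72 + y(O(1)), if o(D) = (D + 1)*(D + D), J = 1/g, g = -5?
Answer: -2520008/625 ≈ -4032.0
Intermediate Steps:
J = -⅕ (J = 1/(-5) = -⅕ ≈ -0.20000)
o(D) = 2*D*(1 + D) (o(D) = (1 + D)*(2*D) = 2*D*(1 + D))
O(V) = -⅕
y(w) = 2*w³*(1 + w) (y(w) = (2*w*(1 + w))*w² = 2*w³*(1 + w))
-56*72 + y(O(1)) = -56*72 + 2*(-⅕)³*(1 - ⅕) = -4032 + 2*(-1/125)*(⅘) = -4032 - 8/625 = -2520008/625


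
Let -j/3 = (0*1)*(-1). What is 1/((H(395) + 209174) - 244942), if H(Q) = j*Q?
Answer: -1/35768 ≈ -2.7958e-5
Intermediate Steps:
j = 0 (j = -3*0*1*(-1) = -0*(-1) = -3*0 = 0)
H(Q) = 0 (H(Q) = 0*Q = 0)
1/((H(395) + 209174) - 244942) = 1/((0 + 209174) - 244942) = 1/(209174 - 244942) = 1/(-35768) = -1/35768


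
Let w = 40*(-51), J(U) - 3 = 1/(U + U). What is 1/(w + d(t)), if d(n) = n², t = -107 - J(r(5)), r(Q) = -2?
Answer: 16/160081 ≈ 9.9949e-5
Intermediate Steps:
J(U) = 3 + 1/(2*U) (J(U) = 3 + 1/(U + U) = 3 + 1/(2*U))
t = -439/4 (t = -107 - (3 + (½)/(-2)) = -107 - (3 + (½)*(-½)) = -107 - (3 - ¼) = -107 - 1*11/4 = -107 - 11/4 = -439/4 ≈ -109.75)
w = -2040
1/(w + d(t)) = 1/(-2040 + (-439/4)²) = 1/(-2040 + 192721/16) = 1/(160081/16) = 16/160081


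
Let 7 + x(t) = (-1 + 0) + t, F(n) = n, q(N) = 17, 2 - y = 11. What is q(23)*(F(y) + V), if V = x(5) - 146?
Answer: -2686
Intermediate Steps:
y = -9 (y = 2 - 1*11 = 2 - 11 = -9)
x(t) = -8 + t (x(t) = -7 + ((-1 + 0) + t) = -7 + (-1 + t) = -8 + t)
V = -149 (V = (-8 + 5) - 146 = -3 - 146 = -149)
q(23)*(F(y) + V) = 17*(-9 - 149) = 17*(-158) = -2686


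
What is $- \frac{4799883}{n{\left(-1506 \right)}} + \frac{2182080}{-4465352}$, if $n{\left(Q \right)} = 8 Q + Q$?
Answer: $\frac{891816301729}{2521807542} \approx 353.64$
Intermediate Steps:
$n{\left(Q \right)} = 9 Q$
$- \frac{4799883}{n{\left(-1506 \right)}} + \frac{2182080}{-4465352} = - \frac{4799883}{9 \left(-1506\right)} + \frac{2182080}{-4465352} = - \frac{4799883}{-13554} + 2182080 \left(- \frac{1}{4465352}\right) = \left(-4799883\right) \left(- \frac{1}{13554}\right) - \frac{272760}{558169} = \frac{1599961}{4518} - \frac{272760}{558169} = \frac{891816301729}{2521807542}$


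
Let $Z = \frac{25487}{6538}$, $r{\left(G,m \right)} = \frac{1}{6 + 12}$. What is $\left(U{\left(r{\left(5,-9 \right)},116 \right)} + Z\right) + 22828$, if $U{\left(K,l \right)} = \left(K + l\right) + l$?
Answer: $\frac{96937798}{4203} \approx 23064.0$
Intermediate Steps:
$r{\left(G,m \right)} = \frac{1}{18}$
$U{\left(K,l \right)} = K + 2 l$
$Z = \frac{3641}{934}$ ($Z = 25487 \cdot \frac{1}{6538} = \frac{3641}{934} \approx 3.8983$)
$\left(U{\left(r{\left(5,-9 \right)},116 \right)} + Z\right) + 22828 = \left(\left(\frac{1}{18} + 2 \cdot 116\right) + \frac{3641}{934}\right) + 22828 = \left(\left(\frac{1}{18} + 232\right) + \frac{3641}{934}\right) + 22828 = \left(\frac{4177}{18} + \frac{3641}{934}\right) + 22828 = \frac{991714}{4203} + 22828 = \frac{96937798}{4203}$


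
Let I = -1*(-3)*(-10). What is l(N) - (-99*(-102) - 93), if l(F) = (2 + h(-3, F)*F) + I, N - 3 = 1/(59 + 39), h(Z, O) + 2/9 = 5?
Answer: -8836421/882 ≈ -10019.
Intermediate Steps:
h(Z, O) = 43/9 (h(Z, O) = -2/9 + 5 = 43/9)
I = -30 (I = 3*(-10) = -30)
N = 295/98 (N = 3 + 1/(59 + 39) = 3 + 1/98 = 295/98 ≈ 3.0102)
l(F) = -28 + 43*F/9 (l(F) = (2 + 43*F/9) - 30 = -28 + 43*F/9)
l(N) - (-99*(-102) - 93) = (-28 + (43/9)*(295/98)) - (-99*(-102) - 93) = (-28 + 12685/882) - (10098 - 93) = -12011/882 - 1*10005 = -12011/882 - 10005 = -8836421/882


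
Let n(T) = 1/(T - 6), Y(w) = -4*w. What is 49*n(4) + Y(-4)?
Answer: -17/2 ≈ -8.5000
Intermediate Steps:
n(T) = 1/(-6 + T)
49*n(4) + Y(-4) = 49/(-6 + 4) - 4*(-4) = 49/(-2) + 16 = 49*(-1/2) + 16 = -49/2 + 16 = -17/2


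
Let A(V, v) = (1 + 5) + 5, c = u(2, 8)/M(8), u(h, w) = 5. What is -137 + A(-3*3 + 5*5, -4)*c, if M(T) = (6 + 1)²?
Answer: -6658/49 ≈ -135.88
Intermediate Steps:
M(T) = 49 (M(T) = 7² = 49)
c = 5/49 ≈ 0.10204
A(V, v) = 11 (A(V, v) = 6 + 5 = 11)
-137 + A(-3*3 + 5*5, -4)*c = -137 + 11*(5/49) = -137 + 55/49 = -6658/49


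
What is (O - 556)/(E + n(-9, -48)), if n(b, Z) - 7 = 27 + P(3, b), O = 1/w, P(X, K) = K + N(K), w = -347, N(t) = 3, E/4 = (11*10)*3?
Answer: -192933/467756 ≈ -0.41247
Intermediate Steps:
E = 1320 (E = 4*((11*10)*3) = 4*(110*3) = 4*330 = 1320)
P(X, K) = 3 + K (P(X, K) = K + 3 = 3 + K)
O = -1/347 (O = 1/(-347) = -1/347 ≈ -0.0028818)
n(b, Z) = 37 + b (n(b, Z) = 7 + (27 + (3 + b)) = 7 + (30 + b) = 37 + b)
(O - 556)/(E + n(-9, -48)) = (-1/347 - 556)/(1320 + (37 - 9)) = -192933/(347*(1320 + 28)) = -192933/347/1348 = -192933/347*1/1348 = -192933/467756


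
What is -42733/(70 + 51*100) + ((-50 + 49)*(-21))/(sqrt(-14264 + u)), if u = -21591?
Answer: -42733/5170 - 21*I*sqrt(35855)/35855 ≈ -8.2656 - 0.1109*I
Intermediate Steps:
-42733/(70 + 51*100) + ((-50 + 49)*(-21))/(sqrt(-14264 + u)) = -42733/(70 + 51*100) + ((-50 + 49)*(-21))/(sqrt(-14264 - 21591)) = -42733/(70 + 5100) + (-1*(-21))/(sqrt(-35855)) = -42733/5170 + 21/((I*sqrt(35855))) = -42733*1/5170 + 21*(-I*sqrt(35855)/35855) = -42733/5170 - 21*I*sqrt(35855)/35855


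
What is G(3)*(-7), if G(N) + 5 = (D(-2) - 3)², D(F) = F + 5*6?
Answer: -4340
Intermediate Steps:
D(F) = 30 + F (D(F) = F + 30 = 30 + F)
G(N) = 620 (G(N) = -5 + ((30 - 2) - 3)² = -5 + (28 - 3)² = -5 + 25² = -5 + 625 = 620)
G(3)*(-7) = 620*(-7) = -4340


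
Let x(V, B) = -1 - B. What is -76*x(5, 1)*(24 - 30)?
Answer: -912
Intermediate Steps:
-76*x(5, 1)*(24 - 30) = -76*(-1 - 1*1)*(24 - 30) = -76*(-1 - 1)*(-6) = -(-152)*(-6) = -76*12 = -912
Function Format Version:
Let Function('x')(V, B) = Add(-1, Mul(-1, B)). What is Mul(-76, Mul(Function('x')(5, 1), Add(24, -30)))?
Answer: -912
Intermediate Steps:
Mul(-76, Mul(Function('x')(5, 1), Add(24, -30))) = Mul(-76, Mul(Add(-1, Mul(-1, 1)), Add(24, -30))) = Mul(-76, Mul(Add(-1, -1), -6)) = Mul(-76, Mul(-2, -6)) = Mul(-76, 12) = -912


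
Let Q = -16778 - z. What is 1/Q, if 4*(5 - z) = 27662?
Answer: -2/19735 ≈ -0.00010134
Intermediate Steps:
z = -13821/2 (z = 5 - ¼*27662 = 5 - 13831/2 = -13821/2 ≈ -6910.5)
Q = -19735/2 (Q = -16778 - 1*(-13821/2) = -16778 + 13821/2 = -19735/2 ≈ -9867.5)
1/Q = 1/(-19735/2) = -2/19735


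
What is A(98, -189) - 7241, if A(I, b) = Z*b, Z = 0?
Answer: -7241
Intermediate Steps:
A(I, b) = 0 (A(I, b) = 0*b = 0)
A(98, -189) - 7241 = 0 - 7241 = -7241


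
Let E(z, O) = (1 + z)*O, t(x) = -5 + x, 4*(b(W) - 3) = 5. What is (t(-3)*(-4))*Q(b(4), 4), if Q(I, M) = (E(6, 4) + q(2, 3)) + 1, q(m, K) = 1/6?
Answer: 2800/3 ≈ 933.33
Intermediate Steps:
b(W) = 17/4 (b(W) = 3 + (¼)*5 = 3 + 5/4 = 17/4)
q(m, K) = ⅙
E(z, O) = O*(1 + z)
Q(I, M) = 175/6 (Q(I, M) = (4*(1 + 6) + ⅙) + 1 = (4*7 + ⅙) + 1 = (28 + ⅙) + 1 = 169/6 + 1 = 175/6)
(t(-3)*(-4))*Q(b(4), 4) = ((-5 - 3)*(-4))*(175/6) = -8*(-4)*(175/6) = 32*(175/6) = 2800/3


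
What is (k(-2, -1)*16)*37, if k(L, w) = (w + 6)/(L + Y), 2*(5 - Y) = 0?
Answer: 2960/3 ≈ 986.67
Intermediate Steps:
Y = 5 (Y = 5 - 1/2*0 = 5 + 0 = 5)
k(L, w) = (6 + w)/(5 + L) (k(L, w) = (w + 6)/(L + 5) = (6 + w)/(5 + L))
(k(-2, -1)*16)*37 = (((6 - 1)/(5 - 2))*16)*37 = ((5/3)*16)*37 = (80/3)*37 = 2960/3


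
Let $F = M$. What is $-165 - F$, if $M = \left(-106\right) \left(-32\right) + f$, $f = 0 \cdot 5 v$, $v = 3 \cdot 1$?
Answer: $-3557$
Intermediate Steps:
$v = 3$
$f = 0$ ($f = 0 \cdot 5 \cdot 3 = 0 \cdot 3 = 0$)
$M = 3392$ ($M = \left(-106\right) \left(-32\right) + 0 = 3392 + 0 = 3392$)
$F = 3392$
$-165 - F = -165 - 3392 = -3557$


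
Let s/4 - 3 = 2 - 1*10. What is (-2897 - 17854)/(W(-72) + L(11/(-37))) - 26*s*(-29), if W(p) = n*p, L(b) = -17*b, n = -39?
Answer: -1570339427/104083 ≈ -15087.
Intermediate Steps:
s = -20 (s = 12 + 4*(2 - 1*10) = 12 + 4*(2 - 10) = 12 + 4*(-8) = 12 - 32 = -20)
W(p) = -39*p
(-2897 - 17854)/(W(-72) + L(11/(-37))) - 26*s*(-29) = (-2897 - 17854)/(-39*(-72) - 187/(-37)) - 26*(-20)*(-29) = -20751/(2808 - 187*(-1)/37) - (-520)*(-29) = -20751/(2808 - 17*(-11/37)) - 1*15080 = -20751/(2808 + 187/37) - 15080 = -20751/104083/37 - 15080 = -20751*37/104083 - 15080 = -767787/104083 - 15080 = -1570339427/104083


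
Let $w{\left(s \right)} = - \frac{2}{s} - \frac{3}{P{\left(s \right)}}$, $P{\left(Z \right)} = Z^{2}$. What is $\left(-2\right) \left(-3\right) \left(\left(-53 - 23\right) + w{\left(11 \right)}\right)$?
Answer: $- \frac{55326}{121} \approx -457.24$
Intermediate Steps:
$w{\left(s \right)} = - \frac{3}{s^{2}} - \frac{2}{s}$ ($w{\left(s \right)} = - \frac{2}{s} - \frac{3}{s^{2}} = - \frac{3}{s^{2}} - \frac{2}{s}$)
$\left(-2\right) \left(-3\right) \left(\left(-53 - 23\right) + w{\left(11 \right)}\right) = \left(-2\right) \left(-3\right) \left(\left(-53 - 23\right) + \frac{-3 - 22}{121}\right) = 6 \left(\left(-53 - 23\right) + \frac{-3 - 22}{121}\right) = 6 \left(-76 + \frac{1}{121} \left(-25\right)\right) = 6 \left(-76 - \frac{25}{121}\right) = 6 \left(- \frac{9221}{121}\right) = - \frac{55326}{121}$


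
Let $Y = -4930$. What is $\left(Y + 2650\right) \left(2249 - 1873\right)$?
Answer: $-857280$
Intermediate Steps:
$\left(Y + 2650\right) \left(2249 - 1873\right) = \left(-4930 + 2650\right) \left(2249 - 1873\right) = \left(-2280\right) 376 = -857280$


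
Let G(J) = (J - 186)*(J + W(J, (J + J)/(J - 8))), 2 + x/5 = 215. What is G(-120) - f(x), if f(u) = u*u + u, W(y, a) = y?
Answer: -1061850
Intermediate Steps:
x = 1065 (x = -10 + 5*215 = -10 + 1075 = 1065)
f(u) = u + u² (f(u) = u² + u = u + u²)
G(J) = 2*J*(-186 + J) (G(J) = (J - 186)*(J + J) = (-186 + J)*(2*J) = 2*J*(-186 + J))
G(-120) - f(x) = 2*(-120)*(-186 - 120) - 1065*(1 + 1065) = 2*(-120)*(-306) - 1065*1066 = 73440 - 1*1135290 = 73440 - 1135290 = -1061850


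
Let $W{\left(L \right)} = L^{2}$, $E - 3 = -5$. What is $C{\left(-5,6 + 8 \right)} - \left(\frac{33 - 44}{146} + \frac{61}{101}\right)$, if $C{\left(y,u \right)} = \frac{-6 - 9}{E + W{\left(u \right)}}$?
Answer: $- \frac{433355}{715181} \approx -0.60594$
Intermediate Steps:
$E = -2$ ($E = 3 - 5 = -2$)
$C{\left(y,u \right)} = - \frac{15}{-2 + u^{2}}$ ($C{\left(y,u \right)} = \frac{-6 - 9}{-2 + u^{2}} = - \frac{15}{-2 + u^{2}}$)
$C{\left(-5,6 + 8 \right)} - \left(\frac{33 - 44}{146} + \frac{61}{101}\right) = - \frac{15}{-2 + \left(6 + 8\right)^{2}} - \left(\frac{33 - 44}{146} + \frac{61}{101}\right) = - \frac{15}{-2 + 14^{2}} - \left(\left(33 - 44\right) \frac{1}{146} + 61 \cdot \frac{1}{101}\right) = - \frac{15}{-2 + 196} - \left(\left(-11\right) \frac{1}{146} + \frac{61}{101}\right) = - \frac{15}{194} - \left(- \frac{11}{146} + \frac{61}{101}\right) = \left(-15\right) \frac{1}{194} - \frac{7795}{14746} = - \frac{15}{194} - \frac{7795}{14746} = - \frac{433355}{715181}$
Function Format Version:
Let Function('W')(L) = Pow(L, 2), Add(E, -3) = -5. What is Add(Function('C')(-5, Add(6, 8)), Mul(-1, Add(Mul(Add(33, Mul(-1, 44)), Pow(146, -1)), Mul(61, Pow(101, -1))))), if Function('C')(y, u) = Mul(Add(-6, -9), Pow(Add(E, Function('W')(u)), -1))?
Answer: Rational(-433355, 715181) ≈ -0.60594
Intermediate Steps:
E = -2 (E = Add(3, -5) = -2)
Function('C')(y, u) = Mul(-15, Pow(Add(-2, Pow(u, 2)), -1)) (Function('C')(y, u) = Mul(Add(-6, -9), Pow(Add(-2, Pow(u, 2)), -1)) = Mul(-15, Pow(Add(-2, Pow(u, 2)), -1)))
Add(Function('C')(-5, Add(6, 8)), Mul(-1, Add(Mul(Add(33, Mul(-1, 44)), Pow(146, -1)), Mul(61, Pow(101, -1))))) = Add(Mul(-15, Pow(Add(-2, Pow(Add(6, 8), 2)), -1)), Mul(-1, Add(Mul(Add(33, Mul(-1, 44)), Pow(146, -1)), Mul(61, Pow(101, -1))))) = Add(Mul(-15, Pow(Add(-2, Pow(14, 2)), -1)), Mul(-1, Add(Mul(Add(33, -44), Rational(1, 146)), Mul(61, Rational(1, 101))))) = Add(Mul(-15, Pow(Add(-2, 196), -1)), Mul(-1, Add(Mul(-11, Rational(1, 146)), Rational(61, 101)))) = Add(Mul(-15, Pow(194, -1)), Mul(-1, Add(Rational(-11, 146), Rational(61, 101)))) = Add(Mul(-15, Rational(1, 194)), Mul(-1, Rational(7795, 14746))) = Add(Rational(-15, 194), Rational(-7795, 14746)) = Rational(-433355, 715181)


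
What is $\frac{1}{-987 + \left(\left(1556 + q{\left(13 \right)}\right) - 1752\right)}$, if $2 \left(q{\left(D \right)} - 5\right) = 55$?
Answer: $- \frac{2}{2301} \approx -0.00086919$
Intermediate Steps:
$q{\left(D \right)} = \frac{65}{2}$ ($q{\left(D \right)} = 5 + \frac{1}{2} \cdot 55 = 5 + \frac{55}{2} = \frac{65}{2}$)
$\frac{1}{-987 + \left(\left(1556 + q{\left(13 \right)}\right) - 1752\right)} = \frac{1}{-987 + \left(\left(1556 + \frac{65}{2}\right) - 1752\right)} = \frac{1}{-987 + \left(\frac{3177}{2} - 1752\right)} = \frac{1}{-987 - \frac{327}{2}} = \frac{1}{- \frac{2301}{2}} = - \frac{2}{2301}$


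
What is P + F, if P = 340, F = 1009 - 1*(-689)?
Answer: 2038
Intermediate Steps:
F = 1698 (F = 1009 + 689 = 1698)
P + F = 340 + 1698 = 2038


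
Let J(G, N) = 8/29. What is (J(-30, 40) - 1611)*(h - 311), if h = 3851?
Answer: -165356940/29 ≈ -5.7020e+6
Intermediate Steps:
J(G, N) = 8/29 (J(G, N) = 8*(1/29) = 8/29)
(J(-30, 40) - 1611)*(h - 311) = (8/29 - 1611)*(3851 - 311) = -46711/29*3540 = -165356940/29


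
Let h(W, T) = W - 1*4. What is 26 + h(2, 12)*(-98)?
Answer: 222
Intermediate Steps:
h(W, T) = -4 + W (h(W, T) = W - 4 = -4 + W)
26 + h(2, 12)*(-98) = 26 + (-4 + 2)*(-98) = 26 - 2*(-98) = 26 + 196 = 222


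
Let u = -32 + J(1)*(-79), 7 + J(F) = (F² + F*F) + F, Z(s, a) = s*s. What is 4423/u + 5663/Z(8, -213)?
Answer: 472841/4544 ≈ 104.06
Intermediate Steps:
Z(s, a) = s²
J(F) = -7 + F + 2*F² (J(F) = -7 + ((F² + F*F) + F) = -7 + ((F² + F²) + F) = -7 + (2*F² + F) = -7 + (F + 2*F²) = -7 + F + 2*F²)
u = 284 (u = -32 + (-7 + 1 + 2*1²)*(-79) = -32 + (-7 + 1 + 2*1)*(-79) = -32 + (-7 + 1 + 2)*(-79) = -32 - 4*(-79) = -32 + 316 = 284)
4423/u + 5663/Z(8, -213) = 4423/284 + 5663/(8²) = 4423*(1/284) + 5663/64 = 4423/284 + 5663*(1/64) = 4423/284 + 5663/64 = 472841/4544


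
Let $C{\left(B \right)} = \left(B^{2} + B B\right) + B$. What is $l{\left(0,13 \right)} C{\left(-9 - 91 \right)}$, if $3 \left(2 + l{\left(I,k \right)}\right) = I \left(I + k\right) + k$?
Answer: $\frac{139300}{3} \approx 46433.0$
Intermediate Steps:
$l{\left(I,k \right)} = -2 + \frac{k}{3} + \frac{I \left(I + k\right)}{3}$ ($l{\left(I,k \right)} = -2 + \frac{I \left(I + k\right) + k}{3} = -2 + \frac{k + I \left(I + k\right)}{3} = -2 + \left(\frac{k}{3} + \frac{I \left(I + k\right)}{3}\right) = -2 + \frac{k}{3} + \frac{I \left(I + k\right)}{3}$)
$C{\left(B \right)} = B + 2 B^{2}$ ($C{\left(B \right)} = \left(B^{2} + B^{2}\right) + B = 2 B^{2} + B = B + 2 B^{2}$)
$l{\left(0,13 \right)} C{\left(-9 - 91 \right)} = \left(-2 + \frac{1}{3} \cdot 13 + \frac{0^{2}}{3} + \frac{1}{3} \cdot 0 \cdot 13\right) \left(-9 - 91\right) \left(1 + 2 \left(-9 - 91\right)\right) = \left(-2 + \frac{13}{3} + \frac{1}{3} \cdot 0 + 0\right) \left(-9 - 91\right) \left(1 + 2 \left(-9 - 91\right)\right) = \left(-2 + \frac{13}{3} + 0 + 0\right) \left(- 100 \left(1 + 2 \left(-100\right)\right)\right) = \frac{7 \left(- 100 \left(1 - 200\right)\right)}{3} = \frac{7 \left(\left(-100\right) \left(-199\right)\right)}{3} = \frac{7}{3} \cdot 19900 = \frac{139300}{3}$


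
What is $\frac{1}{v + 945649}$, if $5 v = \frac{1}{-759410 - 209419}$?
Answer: $\frac{4844145}{4580860875104} \approx 1.0575 \cdot 10^{-6}$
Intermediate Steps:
$v = - \frac{1}{4844145}$ ($v = \frac{1}{5 \left(-759410 - 209419\right)} = \frac{1}{5 \left(-968829\right)} = \frac{1}{5} \left(- \frac{1}{968829}\right) = - \frac{1}{4844145} \approx -2.0643 \cdot 10^{-7}$)
$\frac{1}{v + 945649} = \frac{1}{- \frac{1}{4844145} + 945649} = \frac{1}{\frac{4580860875104}{4844145}} = \frac{4844145}{4580860875104}$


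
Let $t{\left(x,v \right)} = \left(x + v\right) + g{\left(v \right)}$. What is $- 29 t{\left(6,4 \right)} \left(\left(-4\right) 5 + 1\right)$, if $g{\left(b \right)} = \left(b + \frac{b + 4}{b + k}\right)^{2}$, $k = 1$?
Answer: $\frac{569734}{25} \approx 22789.0$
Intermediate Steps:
$g{\left(b \right)} = \left(b + \frac{4 + b}{1 + b}\right)^{2}$ ($g{\left(b \right)} = \left(b + \frac{b + 4}{b + 1}\right)^{2} = \left(b + \frac{4 + b}{1 + b}\right)^{2}$)
$t{\left(x,v \right)} = v + x + \frac{\left(4 + v^{2} + 2 v\right)^{2}}{\left(1 + v\right)^{2}}$ ($t{\left(x,v \right)} = \left(x + v\right) + \frac{\left(4 + v^{2} + 2 v\right)^{2}}{\left(1 + v\right)^{2}} = \left(v + x\right) + \frac{\left(4 + v^{2} + 2 v\right)^{2}}{\left(1 + v\right)^{2}} = v + x + \frac{\left(4 + v^{2} + 2 v\right)^{2}}{\left(1 + v\right)^{2}}$)
$- 29 t{\left(6,4 \right)} \left(\left(-4\right) 5 + 1\right) = - 29 \left(4 + 6 + \frac{\left(4 + 4^{2} + 2 \cdot 4\right)^{2}}{\left(1 + 4\right)^{2}}\right) \left(\left(-4\right) 5 + 1\right) = - 29 \left(4 + 6 + \frac{\left(4 + 16 + 8\right)^{2}}{25}\right) \left(-20 + 1\right) = - 29 \left(4 + 6 + \frac{28^{2}}{25}\right) \left(-19\right) = - 29 \left(4 + 6 + \frac{1}{25} \cdot 784\right) \left(-19\right) = - 29 \left(4 + 6 + \frac{784}{25}\right) \left(-19\right) = \left(-29\right) \frac{1034}{25} \left(-19\right) = \left(- \frac{29986}{25}\right) \left(-19\right) = \frac{569734}{25}$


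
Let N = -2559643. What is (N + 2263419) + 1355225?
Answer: 1059001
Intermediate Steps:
(N + 2263419) + 1355225 = (-2559643 + 2263419) + 1355225 = -296224 + 1355225 = 1059001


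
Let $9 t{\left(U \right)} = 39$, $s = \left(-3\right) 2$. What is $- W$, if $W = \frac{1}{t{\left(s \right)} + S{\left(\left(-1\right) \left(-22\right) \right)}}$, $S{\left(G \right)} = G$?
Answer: $- \frac{3}{79} \approx -0.037975$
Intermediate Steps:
$s = -6$
$t{\left(U \right)} = \frac{13}{3}$ ($t{\left(U \right)} = \frac{1}{9} \cdot 39 = \frac{13}{3}$)
$W = \frac{3}{79}$ ($W = \frac{1}{\frac{13}{3} - -22} = \frac{1}{\frac{13}{3} + 22} = \frac{1}{\frac{79}{3}} = \frac{3}{79} \approx 0.037975$)
$- W = \left(-1\right) \frac{3}{79} = - \frac{3}{79}$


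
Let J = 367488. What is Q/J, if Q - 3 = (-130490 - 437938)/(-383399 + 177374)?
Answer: 5903/376675200 ≈ 1.5671e-5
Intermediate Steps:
Q = 5903/1025 (Q = 3 + (-130490 - 437938)/(-383399 + 177374) = 3 - 568428/(-206025) = 3 - 568428*(-1/206025) = 3 + 2828/1025 = 5903/1025 ≈ 5.7590)
Q/J = (5903/1025)/367488 = (5903/1025)*(1/367488) = 5903/376675200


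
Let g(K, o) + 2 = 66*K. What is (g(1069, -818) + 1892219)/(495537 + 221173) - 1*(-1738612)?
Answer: 1246082569291/716710 ≈ 1.7386e+6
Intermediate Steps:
g(K, o) = -2 + 66*K
(g(1069, -818) + 1892219)/(495537 + 221173) - 1*(-1738612) = ((-2 + 66*1069) + 1892219)/(495537 + 221173) - 1*(-1738612) = ((-2 + 70554) + 1892219)/716710 + 1738612 = (70552 + 1892219)*(1/716710) + 1738612 = 1962771*(1/716710) + 1738612 = 1962771/716710 + 1738612 = 1246082569291/716710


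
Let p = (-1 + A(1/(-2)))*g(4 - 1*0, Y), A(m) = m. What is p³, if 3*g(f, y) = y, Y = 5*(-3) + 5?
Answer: 125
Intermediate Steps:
Y = -10 (Y = -15 + 5 = -10)
g(f, y) = y/3
p = 5 (p = (-1 + 1/(-2))*((⅓)*(-10)) = (-1 - ½)*(-10/3) = -3/2*(-10/3) = 5)
p³ = 5³ = 125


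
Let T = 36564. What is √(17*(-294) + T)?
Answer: √31566 ≈ 177.67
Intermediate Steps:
√(17*(-294) + T) = √(17*(-294) + 36564) = √(-4998 + 36564) = √31566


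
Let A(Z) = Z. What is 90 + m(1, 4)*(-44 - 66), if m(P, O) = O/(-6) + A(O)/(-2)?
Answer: 1150/3 ≈ 383.33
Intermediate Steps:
m(P, O) = -2*O/3 (m(P, O) = O/(-6) + O/(-2) = O*(-⅙) + O*(-½) = -O/6 - O/2 = -2*O/3)
90 + m(1, 4)*(-44 - 66) = 90 + (-⅔*4)*(-44 - 66) = 90 - 8/3*(-110) = 90 + 880/3 = 1150/3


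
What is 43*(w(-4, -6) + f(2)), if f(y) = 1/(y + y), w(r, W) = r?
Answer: -645/4 ≈ -161.25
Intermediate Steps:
f(y) = 1/(2*y)
43*(w(-4, -6) + f(2)) = 43*(-4 + (½)/2) = 43*(-4 + (½)*(½)) = 43*(-4 + ¼) = 43*(-15/4) = -645/4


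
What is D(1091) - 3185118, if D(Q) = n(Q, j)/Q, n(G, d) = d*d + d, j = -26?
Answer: -3474963088/1091 ≈ -3.1851e+6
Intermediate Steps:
n(G, d) = d + d² (n(G, d) = d² + d = d + d²)
D(Q) = 650/Q (D(Q) = (-26*(1 - 26))/Q = (-26*(-25))/Q = 650/Q)
D(1091) - 3185118 = 650/1091 - 3185118 = -3474963088/1091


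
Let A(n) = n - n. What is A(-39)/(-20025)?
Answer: 0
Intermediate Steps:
A(n) = 0
A(-39)/(-20025) = 0/(-20025) = 0*(-1/20025) = 0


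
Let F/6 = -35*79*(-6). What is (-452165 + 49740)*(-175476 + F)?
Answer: 30558544800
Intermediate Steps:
F = 99540 (F = 6*(-35*79*(-6)) = 6*(-2765*(-6)) = 6*16590 = 99540)
(-452165 + 49740)*(-175476 + F) = (-452165 + 49740)*(-175476 + 99540) = -402425*(-75936) = 30558544800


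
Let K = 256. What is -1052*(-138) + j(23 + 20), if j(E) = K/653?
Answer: 94800184/653 ≈ 1.4518e+5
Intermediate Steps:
j(E) = 256/653
-1052*(-138) + j(23 + 20) = -1052*(-138) + 256/653 = 145176 + 256/653 = 94800184/653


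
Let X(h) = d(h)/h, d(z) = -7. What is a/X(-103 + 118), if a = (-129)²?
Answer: -249615/7 ≈ -35659.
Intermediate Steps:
a = 16641
X(h) = -7/h
a/X(-103 + 118) = 16641/((-7/(-103 + 118))) = 16641/((-7/15)) = 16641/((-7*1/15)) = 16641/(-7/15) = 16641*(-15/7) = -249615/7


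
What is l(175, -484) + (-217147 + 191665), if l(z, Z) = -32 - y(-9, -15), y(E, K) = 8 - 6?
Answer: -25516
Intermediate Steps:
y(E, K) = 2
l(z, Z) = -34 (l(z, Z) = -32 - 1*2 = -32 - 2 = -34)
l(175, -484) + (-217147 + 191665) = -34 + (-217147 + 191665) = -34 - 25482 = -25516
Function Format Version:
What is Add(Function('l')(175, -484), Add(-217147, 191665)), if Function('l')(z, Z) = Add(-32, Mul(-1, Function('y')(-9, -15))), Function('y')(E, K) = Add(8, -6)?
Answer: -25516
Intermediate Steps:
Function('y')(E, K) = 2
Function('l')(z, Z) = -34 (Function('l')(z, Z) = Add(-32, Mul(-1, 2)) = Add(-32, -2) = -34)
Add(Function('l')(175, -484), Add(-217147, 191665)) = Add(-34, Add(-217147, 191665)) = Add(-34, -25482) = -25516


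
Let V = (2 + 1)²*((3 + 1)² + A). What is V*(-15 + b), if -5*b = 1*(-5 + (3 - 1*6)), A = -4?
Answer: -7236/5 ≈ -1447.2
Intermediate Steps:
b = 8/5 (b = -(-5 + (3 - 1*6))/5 = -(-5 + (3 - 6))/5 = -(-5 - 3)/5 = -(-8)/5 = -⅕*(-8) = 8/5 ≈ 1.6000)
V = 108 (V = (2 + 1)²*((3 + 1)² - 4) = 3²*(4² - 4) = 9*(16 - 4) = 9*12 = 108)
V*(-15 + b) = 108*(-15 + 8/5) = 108*(-67/5) = -7236/5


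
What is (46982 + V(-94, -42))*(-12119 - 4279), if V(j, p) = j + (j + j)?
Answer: -765786600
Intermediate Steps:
V(j, p) = 3*j (V(j, p) = j + 2*j = 3*j)
(46982 + V(-94, -42))*(-12119 - 4279) = (46982 + 3*(-94))*(-12119 - 4279) = (46982 - 282)*(-16398) = 46700*(-16398) = -765786600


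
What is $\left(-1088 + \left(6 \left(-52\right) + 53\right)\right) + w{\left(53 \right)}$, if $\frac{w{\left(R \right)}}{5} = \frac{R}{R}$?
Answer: $-1342$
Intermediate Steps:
$w{\left(R \right)} = 5$ ($w{\left(R \right)} = 5 \frac{R}{R} = 5 \cdot 1 = 5$)
$\left(-1088 + \left(6 \left(-52\right) + 53\right)\right) + w{\left(53 \right)} = \left(-1088 + \left(6 \left(-52\right) + 53\right)\right) + 5 = \left(-1088 + \left(-312 + 53\right)\right) + 5 = \left(-1088 - 259\right) + 5 = -1347 + 5 = -1342$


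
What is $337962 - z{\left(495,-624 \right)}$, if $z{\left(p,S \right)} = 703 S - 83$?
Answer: $776717$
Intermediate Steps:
$z{\left(p,S \right)} = -83 + 703 S$
$337962 - z{\left(495,-624 \right)} = 337962 - \left(-83 + 703 \left(-624\right)\right) = 337962 - \left(-83 - 438672\right) = 337962 - -438755 = 337962 + 438755 = 776717$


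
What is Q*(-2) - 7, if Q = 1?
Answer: -9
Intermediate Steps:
Q*(-2) - 7 = 1*(-2) - 7 = -2 - 7 = -9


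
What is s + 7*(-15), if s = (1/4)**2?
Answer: -1679/16 ≈ -104.94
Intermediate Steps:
s = 1/16 (s = (1/4)**2 = 1/16 ≈ 0.062500)
s + 7*(-15) = 1/16 + 7*(-15) = 1/16 - 105 = -1679/16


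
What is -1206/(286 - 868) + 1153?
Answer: 112042/97 ≈ 1155.1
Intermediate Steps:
-1206/(286 - 868) + 1153 = -1206/(-582) + 1153 = -1/582*(-1206) + 1153 = 201/97 + 1153 = 112042/97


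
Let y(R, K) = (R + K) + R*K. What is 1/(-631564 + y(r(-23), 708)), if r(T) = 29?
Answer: -1/610295 ≈ -1.6386e-6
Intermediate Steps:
y(R, K) = K + R + K*R (y(R, K) = (K + R) + K*R = K + R + K*R)
1/(-631564 + y(r(-23), 708)) = 1/(-631564 + (708 + 29 + 708*29)) = 1/(-631564 + (708 + 29 + 20532)) = 1/(-631564 + 21269) = 1/(-610295) = -1/610295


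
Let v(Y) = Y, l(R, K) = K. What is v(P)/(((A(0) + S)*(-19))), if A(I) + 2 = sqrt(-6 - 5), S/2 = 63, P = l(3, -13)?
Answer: 1612/292353 - 13*I*sqrt(11)/292353 ≈ 0.0055139 - 0.00014748*I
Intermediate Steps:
P = -13
S = 126 (S = 2*63 = 126)
A(I) = -2 + I*sqrt(11) (A(I) = -2 + sqrt(-6 - 5) = -2 + sqrt(-11) = -2 + I*sqrt(11))
v(P)/(((A(0) + S)*(-19))) = -13*(-1/(19*((-2 + I*sqrt(11)) + 126))) = -13*(-1/(19*(124 + I*sqrt(11)))) = -13/(-2356 - 19*I*sqrt(11))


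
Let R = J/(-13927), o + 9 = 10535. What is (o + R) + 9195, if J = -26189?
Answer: 274680556/13927 ≈ 19723.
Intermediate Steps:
o = 10526 (o = -9 + 10535 = 10526)
R = 26189/13927 (R = -26189/(-13927) = -26189*(-1/13927) = 26189/13927 ≈ 1.8804)
(o + R) + 9195 = (10526 + 26189/13927) + 9195 = 146621791/13927 + 9195 = 274680556/13927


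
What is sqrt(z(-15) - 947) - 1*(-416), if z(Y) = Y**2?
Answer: 416 + 19*I*sqrt(2) ≈ 416.0 + 26.87*I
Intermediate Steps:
sqrt(z(-15) - 947) - 1*(-416) = sqrt((-15)**2 - 947) - 1*(-416) = sqrt(225 - 947) + 416 = sqrt(-722) + 416 = 19*I*sqrt(2) + 416 = 416 + 19*I*sqrt(2)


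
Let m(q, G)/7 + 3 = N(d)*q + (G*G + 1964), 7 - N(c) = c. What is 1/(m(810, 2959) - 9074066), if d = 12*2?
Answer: 1/52133038 ≈ 1.9182e-8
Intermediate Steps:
d = 24
N(c) = 7 - c
m(q, G) = 13727 - 119*q + 7*G**2 (m(q, G) = -21 + 7*((7 - 1*24)*q + (G*G + 1964)) = -21 + 7*((7 - 24)*q + (G**2 + 1964)) = -21 + 7*(-17*q + (1964 + G**2)) = -21 + 7*(1964 + G**2 - 17*q) = -21 + (13748 - 119*q + 7*G**2) = 13727 - 119*q + 7*G**2)
1/(m(810, 2959) - 9074066) = 1/((13727 - 119*810 + 7*2959**2) - 9074066) = 1/((13727 - 96390 + 7*8755681) - 9074066) = 1/((13727 - 96390 + 61289767) - 9074066) = 1/(61207104 - 9074066) = 1/52133038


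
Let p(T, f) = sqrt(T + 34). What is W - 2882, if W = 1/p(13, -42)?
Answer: -2882 + sqrt(47)/47 ≈ -2881.9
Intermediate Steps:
p(T, f) = sqrt(34 + T)
W = sqrt(47)/47 (W = 1/(sqrt(34 + 13)) = 1/(sqrt(47)) = sqrt(47)/47 ≈ 0.14586)
W - 2882 = sqrt(47)/47 - 2882 = -2882 + sqrt(47)/47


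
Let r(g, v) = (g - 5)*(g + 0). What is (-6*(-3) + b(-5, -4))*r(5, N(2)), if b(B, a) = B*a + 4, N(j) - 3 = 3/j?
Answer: 0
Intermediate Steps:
N(j) = 3 + 3/j
r(g, v) = g*(-5 + g) (r(g, v) = (-5 + g)*g = g*(-5 + g))
b(B, a) = 4 + B*a
(-6*(-3) + b(-5, -4))*r(5, N(2)) = (-6*(-3) + (4 - 5*(-4)))*(5*(-5 + 5)) = (18 + (4 + 20))*(5*0) = (18 + 24)*0 = 42*0 = 0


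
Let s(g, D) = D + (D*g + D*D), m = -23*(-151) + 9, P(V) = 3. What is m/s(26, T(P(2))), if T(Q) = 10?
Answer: 1741/185 ≈ 9.4108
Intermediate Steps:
m = 3482 (m = 3473 + 9 = 3482)
s(g, D) = D + D**2 + D*g (s(g, D) = D + (D*g + D**2) = D + (D**2 + D*g) = D + D**2 + D*g)
m/s(26, T(P(2))) = 3482/((10*(1 + 10 + 26))) = 3482/((10*37)) = 3482/370 = 3482*(1/370) = 1741/185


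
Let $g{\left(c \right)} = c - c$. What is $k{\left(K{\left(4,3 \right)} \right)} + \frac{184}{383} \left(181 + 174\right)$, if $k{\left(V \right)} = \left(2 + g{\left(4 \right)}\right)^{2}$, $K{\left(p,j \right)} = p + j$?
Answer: $\frac{66852}{383} \approx 174.55$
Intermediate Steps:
$K{\left(p,j \right)} = j + p$
$g{\left(c \right)} = 0$
$k{\left(V \right)} = 4$ ($k{\left(V \right)} = \left(2 + 0\right)^{2} = 2^{2} = 4$)
$k{\left(K{\left(4,3 \right)} \right)} + \frac{184}{383} \left(181 + 174\right) = 4 + \frac{184}{383} \left(181 + 174\right) = 4 + 184 \cdot \frac{1}{383} \cdot 355 = 4 + \frac{184}{383} \cdot 355 = 4 + \frac{65320}{383} = \frac{66852}{383}$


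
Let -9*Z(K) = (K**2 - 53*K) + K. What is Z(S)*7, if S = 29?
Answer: 4669/9 ≈ 518.78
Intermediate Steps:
Z(K) = -K**2/9 + 52*K/9 (Z(K) = -((K**2 - 53*K) + K)/9 = -(K**2 - 52*K)/9 = -K**2/9 + 52*K/9)
Z(S)*7 = ((1/9)*29*(52 - 1*29))*7 = ((1/9)*29*(52 - 29))*7 = ((1/9)*29*23)*7 = (667/9)*7 = 4669/9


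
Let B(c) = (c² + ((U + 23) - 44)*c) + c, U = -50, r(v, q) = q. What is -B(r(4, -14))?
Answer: -1176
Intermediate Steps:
B(c) = c² - 70*c (B(c) = (c² + ((-50 + 23) - 44)*c) + c = (c² + (-27 - 44)*c) + c = (c² - 71*c) + c = c² - 70*c)
-B(r(4, -14)) = -(-14)*(-70 - 14) = -(-14)*(-84) = -1*1176 = -1176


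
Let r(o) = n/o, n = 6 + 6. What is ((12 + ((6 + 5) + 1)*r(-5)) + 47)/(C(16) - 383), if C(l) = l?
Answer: -151/1835 ≈ -0.082289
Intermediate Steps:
n = 12
r(o) = 12/o
((12 + ((6 + 5) + 1)*r(-5)) + 47)/(C(16) - 383) = ((12 + ((6 + 5) + 1)*(12/(-5))) + 47)/(16 - 383) = ((12 + (11 + 1)*(12*(-1/5))) + 47)/(-367) = ((12 + 12*(-12/5)) + 47)*(-1/367) = ((12 - 144/5) + 47)*(-1/367) = (-84/5 + 47)*(-1/367) = (151/5)*(-1/367) = -151/1835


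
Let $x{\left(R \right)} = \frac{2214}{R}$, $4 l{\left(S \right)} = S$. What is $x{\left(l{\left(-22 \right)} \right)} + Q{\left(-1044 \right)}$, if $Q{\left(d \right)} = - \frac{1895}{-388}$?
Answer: $- \frac{1697219}{4268} \approx -397.66$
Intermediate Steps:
$Q{\left(d \right)} = \frac{1895}{388}$ ($Q{\left(d \right)} = \left(-1895\right) \left(- \frac{1}{388}\right) = \frac{1895}{388}$)
$l{\left(S \right)} = \frac{S}{4}$
$x{\left(l{\left(-22 \right)} \right)} + Q{\left(-1044 \right)} = \frac{2214}{\frac{1}{4} \left(-22\right)} + \frac{1895}{388} = \frac{2214}{- \frac{11}{2}} + \frac{1895}{388} = 2214 \left(- \frac{2}{11}\right) + \frac{1895}{388} = - \frac{4428}{11} + \frac{1895}{388} = - \frac{1697219}{4268}$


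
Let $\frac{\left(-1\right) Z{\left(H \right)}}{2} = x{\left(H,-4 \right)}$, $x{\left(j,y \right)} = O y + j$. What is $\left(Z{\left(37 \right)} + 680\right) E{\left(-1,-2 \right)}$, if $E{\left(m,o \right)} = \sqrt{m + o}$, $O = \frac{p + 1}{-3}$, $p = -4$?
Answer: $614 i \sqrt{3} \approx 1063.5 i$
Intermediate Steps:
$O = 1$ ($O = \frac{-4 + 1}{-3} = \left(- \frac{1}{3}\right) \left(-3\right) = 1$)
$x{\left(j,y \right)} = j + y$ ($x{\left(j,y \right)} = 1 y + j = y + j = j + y$)
$Z{\left(H \right)} = 8 - 2 H$ ($Z{\left(H \right)} = - 2 \left(H - 4\right) = - 2 \left(-4 + H\right) = 8 - 2 H$)
$\left(Z{\left(37 \right)} + 680\right) E{\left(-1,-2 \right)} = \left(\left(8 - 74\right) + 680\right) \sqrt{-1 - 2} = \left(\left(8 - 74\right) + 680\right) \sqrt{-3} = \left(-66 + 680\right) i \sqrt{3} = 614 i \sqrt{3}$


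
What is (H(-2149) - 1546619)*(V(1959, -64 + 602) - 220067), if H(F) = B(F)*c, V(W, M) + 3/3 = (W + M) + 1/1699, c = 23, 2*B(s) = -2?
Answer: 571721053196176/1699 ≈ 3.3650e+11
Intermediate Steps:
B(s) = -1 (B(s) = (½)*(-2) = -1)
V(W, M) = -1698/1699 + M + W (V(W, M) = -1 + ((W + M) + 1/1699) = -1 + ((M + W) + 1/1699) = -1 + (1/1699 + M + W) = -1698/1699 + M + W)
H(F) = -23 (H(F) = -1*23 = -23)
(H(-2149) - 1546619)*(V(1959, -64 + 602) - 220067) = (-23 - 1546619)*((-1698/1699 + (-64 + 602) + 1959) - 220067) = -1546642*((-1698/1699 + 538 + 1959) - 220067) = -1546642*(4240705/1699 - 220067) = -1546642*(-369653128/1699) = 571721053196176/1699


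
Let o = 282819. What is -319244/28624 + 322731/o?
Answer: -6754201391/674617588 ≈ -10.012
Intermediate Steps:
-319244/28624 + 322731/o = -319244/28624 + 322731/282819 = -319244*1/28624 + 322731*(1/282819) = -79811/7156 + 107577/94273 = -6754201391/674617588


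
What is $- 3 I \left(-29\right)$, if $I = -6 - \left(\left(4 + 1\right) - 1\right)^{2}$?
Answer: $-1914$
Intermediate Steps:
$I = -22$ ($I = -6 - \left(5 - 1\right)^{2} = -6 - 4^{2} = -6 - 16 = -22$)
$- 3 I \left(-29\right) = \left(-3\right) \left(-22\right) \left(-29\right) = 66 \left(-29\right) = -1914$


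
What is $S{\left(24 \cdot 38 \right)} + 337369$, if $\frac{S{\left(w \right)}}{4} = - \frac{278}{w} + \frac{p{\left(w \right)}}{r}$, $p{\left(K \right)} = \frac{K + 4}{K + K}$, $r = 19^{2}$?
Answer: $\frac{2314005646}{6859} \approx 3.3737 \cdot 10^{5}$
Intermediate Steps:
$r = 361$
$p{\left(K \right)} = \frac{4 + K}{2 K}$
$S{\left(w \right)} = - \frac{1112}{w} + \frac{2 \left(4 + w\right)}{361 w}$ ($S{\left(w \right)} = 4 \left(- \frac{278}{w} + \frac{\frac{1}{2} \frac{1}{w} \left(4 + w\right)}{361}\right) = 4 \left(- \frac{278}{w} + \frac{4 + w}{2 w} \frac{1}{361}\right) = 4 \left(- \frac{278}{w} + \frac{4 + w}{722 w}\right) = - \frac{1112}{w} + \frac{2 \left(4 + w\right)}{361 w}$)
$S{\left(24 \cdot 38 \right)} + 337369 = \frac{2 \left(-200712 + 24 \cdot 38\right)}{361 \cdot 24 \cdot 38} + 337369 = \frac{2 \left(-200712 + 912\right)}{361 \cdot 912} + 337369 = \frac{2}{361} \cdot \frac{1}{912} \left(-199800\right) + 337369 = - \frac{8325}{6859} + 337369 = \frac{2314005646}{6859}$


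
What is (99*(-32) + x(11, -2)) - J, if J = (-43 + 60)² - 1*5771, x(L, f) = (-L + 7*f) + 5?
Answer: 2294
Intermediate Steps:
x(L, f) = 5 - L + 7*f
J = -5482 (J = 17² - 5771 = 289 - 5771 = -5482)
(99*(-32) + x(11, -2)) - J = (99*(-32) + (5 - 1*11 + 7*(-2))) - 1*(-5482) = (-3168 + (5 - 11 - 14)) + 5482 = (-3168 - 20) + 5482 = -3188 + 5482 = 2294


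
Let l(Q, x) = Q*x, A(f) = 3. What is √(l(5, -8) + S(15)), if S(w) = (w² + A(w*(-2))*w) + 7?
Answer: √237 ≈ 15.395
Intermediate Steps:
S(w) = 7 + w² + 3*w (S(w) = (w² + 3*w) + 7 = 7 + w² + 3*w)
√(l(5, -8) + S(15)) = √(5*(-8) + (7 + 15² + 3*15)) = √(-40 + (7 + 225 + 45)) = √(-40 + 277) = √237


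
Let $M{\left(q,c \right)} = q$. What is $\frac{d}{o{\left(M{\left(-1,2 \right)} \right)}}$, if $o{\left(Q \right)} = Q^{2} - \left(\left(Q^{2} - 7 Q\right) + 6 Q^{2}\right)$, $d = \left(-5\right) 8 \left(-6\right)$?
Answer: $- \frac{240}{13} \approx -18.462$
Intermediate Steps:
$d = 240$ ($d = \left(-40\right) \left(-6\right) = 240$)
$o{\left(Q \right)} = - 6 Q^{2} + 7 Q$ ($o{\left(Q \right)} = Q^{2} - \left(- 7 Q + 7 Q^{2}\right) = - 6 Q^{2} + 7 Q$)
$\frac{d}{o{\left(M{\left(-1,2 \right)} \right)}} = \frac{240}{\left(-1\right) \left(7 - -6\right)} = \frac{240}{\left(-1\right) \left(7 + 6\right)} = \frac{240}{\left(-1\right) 13} = \frac{240}{-13} = 240 \left(- \frac{1}{13}\right) = - \frac{240}{13}$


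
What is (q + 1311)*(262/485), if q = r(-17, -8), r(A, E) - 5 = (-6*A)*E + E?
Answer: 128904/485 ≈ 265.78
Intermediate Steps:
r(A, E) = 5 + E - 6*A*E (r(A, E) = 5 + ((-6*A)*E + E) = 5 + (-6*A*E + E) = 5 + (E - 6*A*E) = 5 + E - 6*A*E)
q = -819 (q = 5 - 8 - 6*(-17)*(-8) = 5 - 8 - 816 = -819)
(q + 1311)*(262/485) = (-819 + 1311)*(262/485) = 492*(262*(1/485)) = 492*(262/485) = 128904/485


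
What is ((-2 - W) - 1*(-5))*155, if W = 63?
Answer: -9300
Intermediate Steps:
((-2 - W) - 1*(-5))*155 = ((-2 - 1*63) - 1*(-5))*155 = ((-2 - 63) + 5)*155 = (-65 + 5)*155 = -60*155 = -9300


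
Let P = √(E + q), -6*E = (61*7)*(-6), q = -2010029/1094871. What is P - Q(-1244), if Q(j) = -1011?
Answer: 1011 + 4*√31853895492153/1094871 ≈ 1031.6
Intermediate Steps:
q = -2010029/1094871 (q = -2010029*1/1094871 = -2010029/1094871 ≈ -1.8359)
E = 427 (E = -61*7*(-6)/6 = -427*(-6)/6 = -⅙*(-2562) = 427)
P = 4*√31853895492153/1094871 (P = √(427 - 2010029/1094871) = √(465499888/1094871) = 4*√31853895492153/1094871 ≈ 20.620)
P - Q(-1244) = 4*√31853895492153/1094871 - 1*(-1011) = 4*√31853895492153/1094871 + 1011 = 1011 + 4*√31853895492153/1094871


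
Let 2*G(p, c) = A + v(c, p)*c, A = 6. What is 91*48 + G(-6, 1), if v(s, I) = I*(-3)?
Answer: 4380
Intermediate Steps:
v(s, I) = -3*I
G(p, c) = 3 - 3*c*p/2 (G(p, c) = (6 + (-3*p)*c)/2 = (6 - 3*c*p)/2 = 3 - 3*c*p/2)
91*48 + G(-6, 1) = 91*48 + (3 - 3/2*1*(-6)) = 4368 + (3 + 9) = 4368 + 12 = 4380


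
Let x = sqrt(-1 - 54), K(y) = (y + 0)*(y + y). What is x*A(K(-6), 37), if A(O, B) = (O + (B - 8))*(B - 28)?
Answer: 909*I*sqrt(55) ≈ 6741.3*I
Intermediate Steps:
K(y) = 2*y**2 (K(y) = y*(2*y) = 2*y**2)
A(O, B) = (-28 + B)*(-8 + B + O) (A(O, B) = (O + (-8 + B))*(-28 + B) = (-8 + B + O)*(-28 + B) = (-28 + B)*(-8 + B + O))
x = I*sqrt(55) (x = sqrt(-55) = I*sqrt(55) ≈ 7.4162*I)
x*A(K(-6), 37) = (I*sqrt(55))*(224 + 37**2 - 36*37 - 56*(-6)**2 + 37*(2*(-6)**2)) = (I*sqrt(55))*(224 + 1369 - 1332 - 56*36 + 37*(2*36)) = (I*sqrt(55))*(224 + 1369 - 1332 - 28*72 + 37*72) = (I*sqrt(55))*(224 + 1369 - 1332 - 2016 + 2664) = (I*sqrt(55))*909 = 909*I*sqrt(55)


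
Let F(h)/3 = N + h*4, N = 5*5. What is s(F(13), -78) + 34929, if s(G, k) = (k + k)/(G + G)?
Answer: 2689507/77 ≈ 34929.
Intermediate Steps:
N = 25
F(h) = 75 + 12*h (F(h) = 3*(25 + h*4) = 3*(25 + 4*h) = 75 + 12*h)
s(G, k) = k/G (s(G, k) = (2*k)/((2*G)) = (2*k)*(1/(2*G)) = k/G)
s(F(13), -78) + 34929 = -78/(75 + 12*13) + 34929 = -78/(75 + 156) + 34929 = -78/231 + 34929 = -78*1/231 + 34929 = -26/77 + 34929 = 2689507/77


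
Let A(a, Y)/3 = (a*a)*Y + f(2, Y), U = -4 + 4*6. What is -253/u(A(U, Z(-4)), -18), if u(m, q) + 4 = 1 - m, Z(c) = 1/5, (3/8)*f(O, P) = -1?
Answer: 253/235 ≈ 1.0766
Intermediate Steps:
f(O, P) = -8/3 (f(O, P) = (8/3)*(-1) = -8/3)
Z(c) = ⅕
U = 20 (U = -4 + 24 = 20)
A(a, Y) = -8 + 3*Y*a² (A(a, Y) = 3*((a*a)*Y - 8/3) = 3*(a²*Y - 8/3) = 3*(Y*a² - 8/3) = 3*(-8/3 + Y*a²) = -8 + 3*Y*a²)
u(m, q) = -3 - m (u(m, q) = -4 + (1 - m) = -3 - m)
-253/u(A(U, Z(-4)), -18) = -253/(-3 - (-8 + 3*(⅕)*20²)) = -253/(-3 - (-8 + 3*(⅕)*400)) = -253/(-3 - (-8 + 240)) = -253/(-3 - 1*232) = -253/(-3 - 232) = -253/(-235) = -253*(-1/235) = 253/235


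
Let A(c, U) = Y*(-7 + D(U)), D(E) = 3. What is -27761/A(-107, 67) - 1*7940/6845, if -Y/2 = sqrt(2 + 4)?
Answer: -1588/1369 - 27761*sqrt(6)/48 ≈ -1417.8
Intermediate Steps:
Y = -2*sqrt(6) (Y = -2*sqrt(2 + 4) = -2*sqrt(6) ≈ -4.8990)
A(c, U) = 8*sqrt(6) (A(c, U) = (-2*sqrt(6))*(-7 + 3) = -2*sqrt(6)*(-4) = 8*sqrt(6))
-27761/A(-107, 67) - 1*7940/6845 = -27761*sqrt(6)/48 - 1*7940/6845 = -27761*sqrt(6)/48 - 7940*1/6845 = -27761*sqrt(6)/48 - 1588/1369 = -1588/1369 - 27761*sqrt(6)/48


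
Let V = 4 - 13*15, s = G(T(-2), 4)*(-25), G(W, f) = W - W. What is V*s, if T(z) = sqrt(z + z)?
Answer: 0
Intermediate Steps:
T(z) = sqrt(2)*sqrt(z) (T(z) = sqrt(2*z) = sqrt(2)*sqrt(z))
G(W, f) = 0
s = 0 (s = 0*(-25) = 0)
V = -191 (V = 4 - 195 = -191)
V*s = -191*0 = 0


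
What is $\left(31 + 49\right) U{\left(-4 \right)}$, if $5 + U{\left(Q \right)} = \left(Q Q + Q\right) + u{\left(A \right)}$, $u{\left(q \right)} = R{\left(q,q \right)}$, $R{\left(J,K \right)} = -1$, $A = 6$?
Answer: $480$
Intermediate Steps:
$u{\left(q \right)} = -1$
$U{\left(Q \right)} = -6 + Q + Q^{2}$ ($U{\left(Q \right)} = -5 - \left(1 - Q - Q Q\right) = -5 - \left(1 - Q - Q^{2}\right) = -5 + \left(-1 + Q + Q^{2}\right) = -6 + Q + Q^{2}$)
$\left(31 + 49\right) U{\left(-4 \right)} = \left(31 + 49\right) \left(-6 - 4 + \left(-4\right)^{2}\right) = 80 \left(-6 - 4 + 16\right) = 80 \cdot 6 = 480$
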